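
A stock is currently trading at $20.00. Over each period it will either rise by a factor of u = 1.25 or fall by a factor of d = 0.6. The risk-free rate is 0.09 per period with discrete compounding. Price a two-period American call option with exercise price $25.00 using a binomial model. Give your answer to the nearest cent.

$2.99

Risk-neutral probability p = (1 + 0.09 − 0.6)/(1.25 − 0.6) = 0.4900/0.6500 = 0.7538
Terminal stock prices: S_uu = 31.25, S_ud = 15, S_dd = 7.2
Terminal payoffs (S − K): max(6.25, 0) = 6.25, max(-10, 0) = 0, max(-17.8, 0) = 0
Node u (S = 25): continuation = 1/1.09·[0.7538·6.2500 + 0.2462·0.0000] = 4.3225; exercise value = 0.0000 ≤ continuation, so V_u = 4.3225
Node d (S = 12): continuation = 1/1.09·[0.7538·0.0000 + 0.2462·0.0000] = 0.0000; exercise value = 0.0000 ≤ continuation, so V_d = 0.0000
Node 0 (S = 20): continuation = 1/1.09·[0.7538·4.3225 + 0.2462·0.0000] = 2.9895; exercise value = 0.0000 ≤ continuation, so V_0 = 2.9895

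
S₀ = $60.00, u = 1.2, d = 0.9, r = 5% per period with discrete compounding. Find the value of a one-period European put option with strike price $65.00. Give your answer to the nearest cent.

Risk-neutral probability p = (1 + 0.05 − 0.9)/(1.2 − 0.9) = 0.1500/0.3000 = 0.5000
Terminal stock prices: S_u = 72, S_d = 54
Terminal payoffs (K − S): max(-7, 0) = 0, max(11, 0) = 11
Node 0 (S = 60): V_0 = 1/1.05·[0.5000·0.0000 + 0.5000·11.0000] = 5.2381

$5.24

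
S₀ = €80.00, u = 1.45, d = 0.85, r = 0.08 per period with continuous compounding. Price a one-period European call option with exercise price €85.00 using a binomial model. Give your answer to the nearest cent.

€11.13

Risk-neutral probability p = (e^0.08 − 0.85)/(1.45 − 0.85) = 0.2333/0.6000 = 0.3888
Terminal stock prices: S_u = 116, S_d = 68
Terminal payoffs (S − K): max(31, 0) = 31, max(-17, 0) = 0
Node 0 (S = 80): V_0 = e^(−0.08)·[0.3888·31.0000 + 0.6112·0.0000] = 11.1265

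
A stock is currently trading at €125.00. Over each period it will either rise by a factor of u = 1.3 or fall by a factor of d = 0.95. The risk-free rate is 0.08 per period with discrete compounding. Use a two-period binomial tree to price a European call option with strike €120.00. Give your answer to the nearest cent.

Risk-neutral probability p = (1 + 0.08 − 0.95)/(1.3 − 0.95) = 0.1300/0.3500 = 0.3714
Terminal stock prices: S_uu = 211.3, S_ud = 154.4, S_dd = 112.8
Terminal payoffs (S − K): max(91.25, 0) = 91.25, max(34.38, 0) = 34.38, max(-7.188, 0) = 0
Node u (S = 162.5): V_u = 1/1.08·[0.3714·91.2500 + 0.6286·34.3750] = 51.3889
Node d (S = 118.8): V_d = 1/1.08·[0.3714·34.3750 + 0.6286·0.0000] = 11.8221
Node 0 (S = 125): V_0 = 1/1.08·[0.3714·51.3889 + 0.6286·11.8221] = 24.5540

€24.55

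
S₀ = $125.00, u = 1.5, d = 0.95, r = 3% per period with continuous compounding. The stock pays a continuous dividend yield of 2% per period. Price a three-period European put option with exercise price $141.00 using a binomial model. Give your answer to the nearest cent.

$21.86

Per-period risk-free factor R = e^0.03 = 1.0305; dividend-adjusted growth = e^(0.03−0.02) = 1.0101.
Risk-neutral probability p = (1.0101 − 0.95)/(1.5 − 0.95) = 0.0601/0.5500 = 0.1092
Terminal stock prices: S_uuu = 421.9, S_uud = 267.2, S_udd = 169.2, S_ddd = 107.2
Terminal payoffs (K − S): max(-280.9, 0) = 0, max(-126.2, 0) = 0, max(-28.22, 0) = 0, max(33.83, 0) = 33.83
Node uu (S = 281.2): V_uu = e^(−0.03)·[0.1092·0.0000 + 0.8908·0.0000] = 0.0000
Node ud (S = 178.1): V_ud = e^(−0.03)·[0.1092·0.0000 + 0.8908·0.0000] = 0.0000
Node dd (S = 112.8): V_dd = e^(−0.03)·[0.1092·0.0000 + 0.8908·33.8281] = 29.2441
Node u (S = 187.5): V_u = e^(−0.03)·[0.1092·0.0000 + 0.8908·0.0000] = 0.0000
Node d (S = 118.8): V_d = e^(−0.03)·[0.1092·0.0000 + 0.8908·29.2441] = 25.2812
Node 0 (S = 125): V_0 = e^(−0.03)·[0.1092·0.0000 + 0.8908·25.2812] = 21.8554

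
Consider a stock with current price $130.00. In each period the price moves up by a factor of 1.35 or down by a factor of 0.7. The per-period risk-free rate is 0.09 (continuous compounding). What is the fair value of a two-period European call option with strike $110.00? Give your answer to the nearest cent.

Risk-neutral probability p = (e^0.09 − 0.7)/(1.35 − 0.7) = 0.3942/0.6500 = 0.6064
Terminal stock prices: S_uu = 236.9, S_ud = 122.8, S_dd = 63.7
Terminal payoffs (S − K): max(126.9, 0) = 126.9, max(12.85, 0) = 12.85, max(-46.3, 0) = 0
Node u (S = 175.5): V_u = e^(−0.09)·[0.6064·126.9250 + 0.3936·12.8500] = 74.9676
Node d (S = 91): V_d = e^(−0.09)·[0.6064·12.8500 + 0.3936·0.0000] = 7.1218
Node 0 (S = 130): V_0 = e^(−0.09)·[0.6064·74.9676 + 0.3936·7.1218] = 44.1109

$44.11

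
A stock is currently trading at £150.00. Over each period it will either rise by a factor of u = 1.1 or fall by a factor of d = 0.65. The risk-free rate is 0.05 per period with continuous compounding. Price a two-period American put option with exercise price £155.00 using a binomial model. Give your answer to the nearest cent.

£10.09

Risk-neutral probability p = (e^0.05 − 0.65)/(1.1 − 0.65) = 0.4013/0.4500 = 0.8917
Terminal stock prices: S_uu = 181.5, S_ud = 107.2, S_dd = 63.38
Terminal payoffs (K − S): max(-26.5, 0) = 0, max(47.75, 0) = 47.75, max(91.62, 0) = 91.62
Node u (S = 165): continuation = e^(−0.05)·[0.8917·0.0000 + 0.1083·47.7500] = 4.9185; exercise value = 0.0000 ≤ continuation, so V_u = 4.9185
Node d (S = 97.5): continuation = e^(−0.05)·[0.8917·47.7500 + 0.1083·91.6250] = 49.9406; exercise value = 57.5000 > continuation, so V_d = 57.5000 (exercise)
Node 0 (S = 150): continuation = e^(−0.05)·[0.8917·4.9185 + 0.1083·57.5000] = 10.0948; exercise value = 5.0000 ≤ continuation, so V_0 = 10.0948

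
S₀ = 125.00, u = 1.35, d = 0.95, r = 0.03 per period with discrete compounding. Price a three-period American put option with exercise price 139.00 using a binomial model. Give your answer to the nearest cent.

Risk-neutral probability p = (1 + 0.03 − 0.95)/(1.35 − 0.95) = 0.0800/0.4000 = 0.2000
Terminal stock prices: S_uuu = 307.5, S_uud = 216.4, S_udd = 152.3, S_ddd = 107.2
Terminal payoffs (K − S): max(-168.5, 0) = 0, max(-77.42, 0) = 0, max(-13.3, 0) = 0, max(31.83, 0) = 31.83
Node uu (S = 227.8): continuation = 1/1.03·[0.2000·0.0000 + 0.8000·0.0000] = 0.0000; exercise value = 0.0000 ≤ continuation, so V_uu = 0.0000
Node ud (S = 160.3): continuation = 1/1.03·[0.2000·0.0000 + 0.8000·0.0000] = 0.0000; exercise value = 0.0000 ≤ continuation, so V_ud = 0.0000
Node dd (S = 112.8): continuation = 1/1.03·[0.2000·0.0000 + 0.8000·31.8281] = 24.7209; exercise value = 26.1875 > continuation, so V_dd = 26.1875 (exercise)
Node u (S = 168.8): continuation = 1/1.03·[0.2000·0.0000 + 0.8000·0.0000] = 0.0000; exercise value = 0.0000 ≤ continuation, so V_u = 0.0000
Node d (S = 118.8): continuation = 1/1.03·[0.2000·0.0000 + 0.8000·26.1875] = 20.3398; exercise value = 20.2500 ≤ continuation, so V_d = 20.3398
Node 0 (S = 125): continuation = 1/1.03·[0.2000·0.0000 + 0.8000·20.3398] = 15.7979; exercise value = 14.0000 ≤ continuation, so V_0 = 15.7979

15.80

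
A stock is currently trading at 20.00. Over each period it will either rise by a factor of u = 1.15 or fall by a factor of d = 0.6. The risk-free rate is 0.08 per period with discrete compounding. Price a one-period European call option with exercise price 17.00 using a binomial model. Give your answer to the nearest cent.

Risk-neutral probability p = (1 + 0.08 − 0.6)/(1.15 − 0.6) = 0.4800/0.5500 = 0.8727
Terminal stock prices: S_u = 23, S_d = 12
Terminal payoffs (S − K): max(6, 0) = 6, max(-5, 0) = 0
Node 0 (S = 20): V_0 = 1/1.08·[0.8727·6.0000 + 0.1273·0.0000] = 4.8485

4.85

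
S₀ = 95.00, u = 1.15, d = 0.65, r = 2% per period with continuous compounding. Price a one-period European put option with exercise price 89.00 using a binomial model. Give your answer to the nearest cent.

Risk-neutral probability p = (e^0.02 − 0.65)/(1.15 − 0.65) = 0.3702/0.5000 = 0.7404
Terminal stock prices: S_u = 109.2, S_d = 61.75
Terminal payoffs (K − S): max(-20.25, 0) = 0, max(27.25, 0) = 27.25
Node 0 (S = 95): V_0 = e^(−0.02)·[0.7404·0.0000 + 0.2596·27.2500] = 6.9340

6.93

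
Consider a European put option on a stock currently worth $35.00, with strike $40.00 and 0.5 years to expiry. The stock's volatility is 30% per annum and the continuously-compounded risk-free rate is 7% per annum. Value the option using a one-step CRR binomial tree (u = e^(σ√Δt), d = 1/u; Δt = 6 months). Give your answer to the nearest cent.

CRR parameters: u = e^(σ√Δt) = e^(0.3·√0.5) = 1.2363, d = 1/u = 0.8089
Per-period rate: rΔt = 0.07·0.5 = 0.035, so R = e^0.035 = 1.0356
Risk-neutral probability p = (e^0.035 − 0.8089)/(1.2363 − 0.8089) = 0.2268/0.4275 = 0.5305
Terminal stock prices: S_u = 43.27, S_d = 28.31
Terminal payoffs (K − S): max(-3.271, 0) = 0, max(11.69, 0) = 11.69
Node 0 (S = 35): V_0 = e^(−0.035)·[0.5305·0.0000 + 0.4695·11.6900] = 5.2997

$5.30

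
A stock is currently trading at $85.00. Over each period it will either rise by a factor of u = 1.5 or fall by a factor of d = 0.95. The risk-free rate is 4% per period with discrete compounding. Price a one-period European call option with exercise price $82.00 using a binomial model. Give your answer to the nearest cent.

$7.16

Risk-neutral probability p = (1 + 0.04 − 0.95)/(1.5 − 0.95) = 0.0900/0.5500 = 0.1636
Terminal stock prices: S_u = 127.5, S_d = 80.75
Terminal payoffs (S − K): max(45.5, 0) = 45.5, max(-1.25, 0) = 0
Node 0 (S = 85): V_0 = 1/1.04·[0.1636·45.5000 + 0.8364·0.0000] = 7.1591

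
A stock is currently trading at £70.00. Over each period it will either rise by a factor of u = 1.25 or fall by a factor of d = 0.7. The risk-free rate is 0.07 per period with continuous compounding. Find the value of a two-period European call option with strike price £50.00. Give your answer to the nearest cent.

Risk-neutral probability p = (e^0.07 − 0.7)/(1.25 − 0.7) = 0.3725/0.5500 = 0.6773
Terminal stock prices: S_uu = 109.4, S_ud = 61.25, S_dd = 34.3
Terminal payoffs (S − K): max(59.38, 0) = 59.38, max(11.25, 0) = 11.25, max(-15.7, 0) = 0
Node u (S = 87.5): V_u = e^(−0.07)·[0.6773·59.3750 + 0.3227·11.2500] = 40.8803
Node d (S = 49): V_d = e^(−0.07)·[0.6773·11.2500 + 0.3227·0.0000] = 7.1044
Node 0 (S = 70): V_0 = e^(−0.07)·[0.6773·40.8803 + 0.3227·7.1044] = 27.9535

£27.95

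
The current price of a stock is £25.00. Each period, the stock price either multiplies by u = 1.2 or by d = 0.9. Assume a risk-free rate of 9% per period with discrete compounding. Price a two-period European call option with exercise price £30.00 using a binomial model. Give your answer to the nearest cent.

£2.03

Risk-neutral probability p = (1 + 0.09 − 0.9)/(1.2 − 0.9) = 0.1900/0.3000 = 0.6333
Terminal stock prices: S_uu = 36, S_ud = 27, S_dd = 20.25
Terminal payoffs (S − K): max(6, 0) = 6, max(-3, 0) = 0, max(-9.75, 0) = 0
Node u (S = 30): V_u = 1/1.09·[0.6333·6.0000 + 0.3667·0.0000] = 3.4862
Node d (S = 22.5): V_d = 1/1.09·[0.6333·0.0000 + 0.3667·0.0000] = 0.0000
Node 0 (S = 25): V_0 = 1/1.09·[0.6333·3.4862 + 0.3667·0.0000] = 2.0256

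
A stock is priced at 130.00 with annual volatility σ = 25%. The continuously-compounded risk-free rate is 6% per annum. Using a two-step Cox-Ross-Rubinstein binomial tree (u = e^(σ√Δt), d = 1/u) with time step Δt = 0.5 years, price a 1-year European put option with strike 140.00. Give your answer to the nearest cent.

14.32

CRR parameters: u = e^(σ√Δt) = e^(0.25·√0.5) = 1.1934, d = 1/u = 0.8380
Per-period rate: rΔt = 0.06·0.5 = 0.03, so R = e^0.03 = 1.0305
Risk-neutral probability p = (e^0.03 − 0.8380)/(1.1934 − 0.8380) = 0.1925/0.3554 = 0.5416
Terminal stock prices: S_uu = 185.1, S_ud = 130, S_dd = 91.28
Terminal payoffs (K − S): max(-45.14, 0) = 0, max(10, 0) = 10, max(48.72, 0) = 48.72
Node u (S = 155.1): V_u = e^(−0.03)·[0.5416·0.0000 + 0.4584·10.0000] = 4.4484
Node d (S = 108.9): V_d = e^(−0.03)·[0.5416·10.0000 + 0.4584·48.7155] = 26.9267
Node 0 (S = 130): V_0 = e^(−0.03)·[0.5416·4.4484 + 0.4584·26.9267] = 14.3162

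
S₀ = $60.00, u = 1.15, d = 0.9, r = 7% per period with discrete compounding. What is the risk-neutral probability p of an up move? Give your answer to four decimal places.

p = 0.6800

Risk-neutral probability p = (1 + 0.07 − 0.9)/(1.15 − 0.9) = 0.1700/0.2500 = 0.6800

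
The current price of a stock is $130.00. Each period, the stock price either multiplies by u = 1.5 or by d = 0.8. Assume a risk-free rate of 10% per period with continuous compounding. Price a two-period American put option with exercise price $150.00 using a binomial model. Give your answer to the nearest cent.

Risk-neutral probability p = (e^0.1 − 0.8)/(1.5 − 0.8) = 0.3052/0.7000 = 0.4360
Terminal stock prices: S_uu = 292.5, S_ud = 156, S_dd = 83.2
Terminal payoffs (K − S): max(-142.5, 0) = 0, max(-6, 0) = 0, max(66.8, 0) = 66.8
Node u (S = 195): continuation = e^(−0.1)·[0.4360·0.0000 + 0.5640·0.0000] = 0.0000; exercise value = 0.0000 ≤ continuation, so V_u = 0.0000
Node d (S = 104): continuation = e^(−0.1)·[0.4360·0.0000 + 0.5640·66.8000] = 34.0924; exercise value = 46.0000 > continuation, so V_d = 46.0000 (exercise)
Node 0 (S = 130): continuation = e^(−0.1)·[0.4360·0.0000 + 0.5640·46.0000] = 23.4768; exercise value = 20.0000 ≤ continuation, so V_0 = 23.4768

$23.48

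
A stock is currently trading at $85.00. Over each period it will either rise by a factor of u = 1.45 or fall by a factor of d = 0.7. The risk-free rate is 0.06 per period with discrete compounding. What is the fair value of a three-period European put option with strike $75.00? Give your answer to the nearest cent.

Risk-neutral probability p = (1 + 0.06 − 0.7)/(1.45 − 0.7) = 0.3600/0.7500 = 0.4800
Terminal stock prices: S_uuu = 259.1, S_uud = 125.1, S_udd = 60.39, S_ddd = 29.15
Terminal payoffs (K − S): max(-184.1, 0) = 0, max(-50.1, 0) = 0, max(14.61, 0) = 14.61, max(45.85, 0) = 45.85
Node uu (S = 178.7): V_uu = 1/1.06·[0.4800·0.0000 + 0.5200·0.0000] = 0.0000
Node ud (S = 86.27): V_ud = 1/1.06·[0.4800·0.0000 + 0.5200·14.6075] = 7.1659
Node dd (S = 41.65): V_dd = 1/1.06·[0.4800·14.6075 + 0.5200·45.8450] = 29.1047
Node u (S = 123.2): V_u = 1/1.06·[0.4800·0.0000 + 0.5200·7.1659] = 3.5154
Node d (S = 59.5): V_d = 1/1.06·[0.4800·7.1659 + 0.5200·29.1047] = 17.5227
Node 0 (S = 85): V_0 = 1/1.06·[0.4800·3.5154 + 0.5200·17.5227] = 10.1879

$10.19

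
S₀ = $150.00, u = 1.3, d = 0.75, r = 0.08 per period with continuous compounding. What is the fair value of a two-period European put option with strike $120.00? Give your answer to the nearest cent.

Risk-neutral probability p = (e^0.08 − 0.75)/(1.3 − 0.75) = 0.3333/0.5500 = 0.6060
Terminal stock prices: S_uu = 253.5, S_ud = 146.2, S_dd = 84.38
Terminal payoffs (K − S): max(-133.5, 0) = 0, max(-26.25, 0) = 0, max(35.62, 0) = 35.62
Node u (S = 195): V_u = e^(−0.08)·[0.6060·0.0000 + 0.3940·0.0000] = 0.0000
Node d (S = 112.5): V_d = e^(−0.08)·[0.6060·0.0000 + 0.3940·35.6250] = 12.9579
Node 0 (S = 150): V_0 = e^(−0.08)·[0.6060·0.0000 + 0.3940·12.9579] = 4.7132

$4.71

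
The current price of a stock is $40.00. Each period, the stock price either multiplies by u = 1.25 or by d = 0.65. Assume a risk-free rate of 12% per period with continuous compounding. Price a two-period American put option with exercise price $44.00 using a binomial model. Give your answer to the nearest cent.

Risk-neutral probability p = (e^0.12 − 0.65)/(1.25 − 0.65) = 0.4775/0.6000 = 0.7958
Terminal stock prices: S_uu = 62.5, S_ud = 32.5, S_dd = 16.9
Terminal payoffs (K − S): max(-18.5, 0) = 0, max(11.5, 0) = 11.5, max(27.1, 0) = 27.1
Node u (S = 50): continuation = e^(−0.12)·[0.7958·0.0000 + 0.2042·11.5000] = 2.0825; exercise value = 0.0000 ≤ continuation, so V_u = 2.0825
Node d (S = 26): continuation = e^(−0.12)·[0.7958·11.5000 + 0.2042·27.1000] = 13.0245; exercise value = 18.0000 > continuation, so V_d = 18.0000 (exercise)
Node 0 (S = 40): continuation = e^(−0.12)·[0.7958·2.0825 + 0.2042·18.0000] = 4.7294; exercise value = 4.0000 ≤ continuation, so V_0 = 4.7294

$4.73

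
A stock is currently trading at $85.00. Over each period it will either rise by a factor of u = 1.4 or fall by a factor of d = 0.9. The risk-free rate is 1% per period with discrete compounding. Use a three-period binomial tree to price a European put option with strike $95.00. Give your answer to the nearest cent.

Risk-neutral probability p = (1 + 0.01 − 0.9)/(1.4 − 0.9) = 0.1100/0.5000 = 0.2200
Terminal stock prices: S_uuu = 233.2, S_uud = 149.9, S_udd = 96.39, S_ddd = 61.97
Terminal payoffs (K − S): max(-138.2, 0) = 0, max(-54.94, 0) = 0, max(-1.39, 0) = 0, max(33.03, 0) = 33.03
Node uu (S = 166.6): V_uu = 1/1.01·[0.2200·0.0000 + 0.7800·0.0000] = 0.0000
Node ud (S = 107.1): V_ud = 1/1.01·[0.2200·0.0000 + 0.7800·0.0000] = 0.0000
Node dd (S = 68.85): V_dd = 1/1.01·[0.2200·0.0000 + 0.7800·33.0350] = 25.5122
Node u (S = 119): V_u = 1/1.01·[0.2200·0.0000 + 0.7800·0.0000] = 0.0000
Node d (S = 76.5): V_d = 1/1.01·[0.2200·0.0000 + 0.7800·25.5122] = 19.7025
Node 0 (S = 85): V_0 = 1/1.01·[0.2200·0.0000 + 0.7800·19.7025] = 15.2158

$15.22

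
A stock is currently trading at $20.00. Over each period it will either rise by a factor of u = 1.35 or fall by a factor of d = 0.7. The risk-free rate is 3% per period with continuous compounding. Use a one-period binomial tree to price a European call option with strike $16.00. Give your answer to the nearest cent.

Risk-neutral probability p = (e^0.03 − 0.7)/(1.35 − 0.7) = 0.3305/0.6500 = 0.5084
Terminal stock prices: S_u = 27, S_d = 14
Terminal payoffs (S − K): max(11, 0) = 11, max(-2, 0) = 0
Node 0 (S = 20): V_0 = e^(−0.03)·[0.5084·11.0000 + 0.4916·0.0000] = 5.4270

$5.43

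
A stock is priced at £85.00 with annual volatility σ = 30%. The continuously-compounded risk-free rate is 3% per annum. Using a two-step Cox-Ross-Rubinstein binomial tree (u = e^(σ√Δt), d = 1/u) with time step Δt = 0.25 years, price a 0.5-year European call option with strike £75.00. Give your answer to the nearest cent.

£14.23

CRR parameters: u = e^(σ√Δt) = e^(0.3·√0.25) = 1.1618, d = 1/u = 0.8607
Per-period rate: rΔt = 0.03·0.25 = 0.0075, so R = e^0.0075 = 1.0075
Risk-neutral probability p = (e^0.0075 − 0.8607)/(1.1618 − 0.8607) = 0.1468/0.3011 = 0.4876
Terminal stock prices: S_uu = 114.7, S_ud = 85, S_dd = 62.97
Terminal payoffs (S − K): max(39.74, 0) = 39.74, max(10, 0) = 10, max(-12.03, 0) = 0
Node u (S = 98.76): V_u = e^(−0.0075)·[0.4876·39.7380 + 0.5124·10.0000] = 24.3163
Node d (S = 73.16): V_d = e^(−0.0075)·[0.4876·10.0000 + 0.5124·0.0000] = 4.8393
Node 0 (S = 85): V_0 = e^(−0.0075)·[0.4876·24.3163 + 0.5124·4.8393] = 14.2286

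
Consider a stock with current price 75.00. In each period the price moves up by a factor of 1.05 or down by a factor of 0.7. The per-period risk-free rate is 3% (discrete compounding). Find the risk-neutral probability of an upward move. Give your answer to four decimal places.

Risk-neutral probability p = (1 + 0.03 − 0.7)/(1.05 − 0.7) = 0.3300/0.3500 = 0.9429

p = 0.9429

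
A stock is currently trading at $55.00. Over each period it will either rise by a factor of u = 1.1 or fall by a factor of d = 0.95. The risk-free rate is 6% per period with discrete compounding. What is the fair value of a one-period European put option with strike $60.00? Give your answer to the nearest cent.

Risk-neutral probability p = (1 + 0.06 − 0.95)/(1.1 − 0.95) = 0.1100/0.1500 = 0.7333
Terminal stock prices: S_u = 60.5, S_d = 52.25
Terminal payoffs (K − S): max(-0.5, 0) = 0, max(7.75, 0) = 7.75
Node 0 (S = 55): V_0 = 1/1.06·[0.7333·0.0000 + 0.2667·7.7500] = 1.9497

$1.95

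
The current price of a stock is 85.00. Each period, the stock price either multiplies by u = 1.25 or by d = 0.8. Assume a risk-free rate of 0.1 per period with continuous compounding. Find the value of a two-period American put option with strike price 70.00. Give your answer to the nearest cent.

1.32

Risk-neutral probability p = (e^0.1 − 0.8)/(1.25 − 0.8) = 0.3052/0.4500 = 0.6782
Terminal stock prices: S_uu = 132.8, S_ud = 85, S_dd = 54.4
Terminal payoffs (K − S): max(-62.81, 0) = 0, max(-15, 0) = 0, max(15.6, 0) = 15.6
Node u (S = 106.2): continuation = e^(−0.1)·[0.6782·0.0000 + 0.3218·0.0000] = 0.0000; exercise value = 0.0000 ≤ continuation, so V_u = 0.0000
Node d (S = 68): continuation = e^(−0.1)·[0.6782·0.0000 + 0.3218·15.6000] = 4.5430; exercise value = 2.0000 ≤ continuation, so V_d = 4.5430
Node 0 (S = 85): continuation = e^(−0.1)·[0.6782·0.0000 + 0.3218·4.5430] = 1.3230; exercise value = 0.0000 ≤ continuation, so V_0 = 1.3230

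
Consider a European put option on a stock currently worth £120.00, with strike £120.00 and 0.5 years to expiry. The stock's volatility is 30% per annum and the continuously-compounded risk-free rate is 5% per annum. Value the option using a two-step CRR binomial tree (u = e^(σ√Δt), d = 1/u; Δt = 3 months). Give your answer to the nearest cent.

£7.45

CRR parameters: u = e^(σ√Δt) = e^(0.3·√0.25) = 1.1618, d = 1/u = 0.8607
Per-period rate: rΔt = 0.05·0.25 = 0.0125, so R = e^0.0125 = 1.0126
Risk-neutral probability p = (e^0.0125 − 0.8607)/(1.1618 − 0.8607) = 0.1519/0.3011 = 0.5043
Terminal stock prices: S_uu = 162, S_ud = 120, S_dd = 88.9
Terminal payoffs (K − S): max(-41.98, 0) = 0, max(0, 0) = 0, max(31.1, 0) = 31.1
Node u (S = 139.4): V_u = e^(−0.0125)·[0.5043·0.0000 + 0.4957·0.0000] = 0.0000
Node d (S = 103.3): V_d = e^(−0.0125)·[0.5043·0.0000 + 0.4957·31.1018] = 15.2244
Node 0 (S = 120): V_0 = e^(−0.0125)·[0.5043·0.0000 + 0.4957·15.2244] = 7.4524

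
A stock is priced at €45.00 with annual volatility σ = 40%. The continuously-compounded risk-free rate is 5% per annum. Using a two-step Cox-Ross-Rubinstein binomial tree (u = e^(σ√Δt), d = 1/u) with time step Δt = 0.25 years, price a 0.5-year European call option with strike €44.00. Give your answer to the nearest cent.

€5.72

CRR parameters: u = e^(σ√Δt) = e^(0.4·√0.25) = 1.2214, d = 1/u = 0.8187
Per-period rate: rΔt = 0.05·0.25 = 0.0125, so R = e^0.0125 = 1.0126
Risk-neutral probability p = (e^0.0125 − 0.8187)/(1.2214 − 0.8187) = 0.1938/0.4027 = 0.4814
Terminal stock prices: S_uu = 67.13, S_ud = 45, S_dd = 30.16
Terminal payoffs (S − K): max(23.13, 0) = 23.13, max(1, 0) = 1, max(-13.84, 0) = 0
Node u (S = 54.96): V_u = e^(−0.0125)·[0.4814·23.1321 + 0.5186·1.0000] = 11.5097
Node d (S = 36.84): V_d = e^(−0.0125)·[0.4814·1.0000 + 0.5186·0.0000] = 0.4754
Node 0 (S = 45): V_0 = e^(−0.0125)·[0.4814·11.5097 + 0.5186·0.4754] = 5.7155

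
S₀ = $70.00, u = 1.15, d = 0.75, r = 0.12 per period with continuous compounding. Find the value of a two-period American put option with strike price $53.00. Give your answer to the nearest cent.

Risk-neutral probability p = (e^0.12 − 0.75)/(1.15 − 0.75) = 0.3775/0.4000 = 0.9437
Terminal stock prices: S_uu = 92.57, S_ud = 60.38, S_dd = 39.38
Terminal payoffs (K − S): max(-39.57, 0) = 0, max(-7.375, 0) = 0, max(13.62, 0) = 13.62
Node u (S = 80.5): continuation = e^(−0.12)·[0.9437·0.0000 + 0.0563·0.0000] = 0.0000; exercise value = 0.0000 ≤ continuation, so V_u = 0.0000
Node d (S = 52.5): continuation = e^(−0.12)·[0.9437·0.0000 + 0.0563·13.6250] = 0.6798; exercise value = 0.5000 ≤ continuation, so V_d = 0.6798
Node 0 (S = 70): continuation = e^(−0.12)·[0.9437·0.0000 + 0.0563·0.6798] = 0.0339; exercise value = 0.0000 ≤ continuation, so V_0 = 0.0339

$0.03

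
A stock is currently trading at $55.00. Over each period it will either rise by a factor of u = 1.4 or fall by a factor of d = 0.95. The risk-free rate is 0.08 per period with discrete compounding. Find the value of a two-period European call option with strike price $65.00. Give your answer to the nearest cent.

Risk-neutral probability p = (1 + 0.08 − 0.95)/(1.4 − 0.95) = 0.1300/0.4500 = 0.2889
Terminal stock prices: S_uu = 107.8, S_ud = 73.15, S_dd = 49.64
Terminal payoffs (S − K): max(42.8, 0) = 42.8, max(8.15, 0) = 8.15, max(-15.36, 0) = 0
Node u (S = 77): V_u = 1/1.08·[0.2889·42.8000 + 0.7111·8.1500] = 16.8148
Node d (S = 52.25): V_d = 1/1.08·[0.2889·8.1500 + 0.7111·0.0000] = 2.1800
Node 0 (S = 55): V_0 = 1/1.08·[0.2889·16.8148 + 0.7111·2.1800] = 5.9332

$5.93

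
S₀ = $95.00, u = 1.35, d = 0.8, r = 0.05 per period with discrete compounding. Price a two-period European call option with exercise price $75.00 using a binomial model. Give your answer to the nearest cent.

Risk-neutral probability p = (1 + 0.05 − 0.8)/(1.35 − 0.8) = 0.2500/0.5500 = 0.4545
Terminal stock prices: S_uu = 173.1, S_ud = 102.6, S_dd = 60.8
Terminal payoffs (S − K): max(98.14, 0) = 98.14, max(27.6, 0) = 27.6, max(-14.2, 0) = 0
Node u (S = 128.2): V_u = 1/1.05·[0.4545·98.1375 + 0.5455·27.6000] = 56.8214
Node d (S = 76): V_d = 1/1.05·[0.4545·27.6000 + 0.5455·0.0000] = 11.9481
Node 0 (S = 95): V_0 = 1/1.05·[0.4545·56.8214 + 0.5455·11.9481] = 30.8048

$30.80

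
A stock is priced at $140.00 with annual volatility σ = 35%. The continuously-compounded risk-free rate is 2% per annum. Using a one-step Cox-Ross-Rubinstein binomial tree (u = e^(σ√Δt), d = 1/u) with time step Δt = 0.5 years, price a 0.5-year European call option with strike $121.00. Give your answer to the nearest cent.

$26.47

CRR parameters: u = e^(σ√Δt) = e^(0.35·√0.5) = 1.2808, d = 1/u = 0.7808
Per-period rate: rΔt = 0.02·0.5 = 0.01, so R = e^0.01 = 1.0101
Risk-neutral probability p = (e^0.01 − 0.7808)/(1.2808 − 0.7808) = 0.2293/0.5000 = 0.4585
Terminal stock prices: S_u = 179.3, S_d = 109.3
Terminal payoffs (S − K): max(58.31, 0) = 58.31, max(-11.69, 0) = 0
Node 0 (S = 140): V_0 = e^(−0.01)·[0.4585·58.3124 + 0.5415·0.0000] = 26.4726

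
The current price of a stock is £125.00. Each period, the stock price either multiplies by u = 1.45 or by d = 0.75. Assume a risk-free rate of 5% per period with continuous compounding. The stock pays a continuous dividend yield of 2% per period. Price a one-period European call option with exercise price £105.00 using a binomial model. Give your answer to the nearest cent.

Per-period risk-free factor R = e^0.05 = 1.0513; dividend-adjusted growth = e^(0.05−0.02) = 1.0305.
Risk-neutral probability p = (1.0305 − 0.75)/(1.45 − 0.75) = 0.2805/0.7000 = 0.4006
Terminal stock prices: S_u = 181.2, S_d = 93.75
Terminal payoffs (S − K): max(76.25, 0) = 76.25, max(-11.25, 0) = 0
Node 0 (S = 125): V_0 = e^(−0.05)·[0.4006·76.2500 + 0.5994·0.0000] = 29.0596

£29.06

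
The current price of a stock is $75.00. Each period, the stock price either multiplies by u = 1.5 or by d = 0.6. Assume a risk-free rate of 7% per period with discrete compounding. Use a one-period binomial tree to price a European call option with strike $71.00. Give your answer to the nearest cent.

$20.25

Risk-neutral probability p = (1 + 0.07 − 0.6)/(1.5 − 0.6) = 0.4700/0.9000 = 0.5222
Terminal stock prices: S_u = 112.5, S_d = 45
Terminal payoffs (S − K): max(41.5, 0) = 41.5, max(-26, 0) = 0
Node 0 (S = 75): V_0 = 1/1.07·[0.5222·41.5000 + 0.4778·0.0000] = 20.2544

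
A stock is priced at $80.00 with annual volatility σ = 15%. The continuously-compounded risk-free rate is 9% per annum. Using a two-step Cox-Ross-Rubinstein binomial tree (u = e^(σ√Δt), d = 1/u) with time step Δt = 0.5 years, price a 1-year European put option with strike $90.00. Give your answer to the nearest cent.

$6.13

CRR parameters: u = e^(σ√Δt) = e^(0.15·√0.5) = 1.1119, d = 1/u = 0.8994
Per-period rate: rΔt = 0.09·0.5 = 0.045, so R = e^0.045 = 1.0460
Risk-neutral probability p = (e^0.045 − 0.8994)/(1.1119 − 0.8994) = 0.1467/0.2125 = 0.6901
Terminal stock prices: S_uu = 98.9, S_ud = 80, S_dd = 64.71
Terminal payoffs (K − S): max(-8.905, 0) = 0, max(10, 0) = 10, max(25.29, 0) = 25.29
Node u (S = 88.95): V_u = e^(−0.045)·[0.6901·0.0000 + 0.3099·10.0000] = 2.9628
Node d (S = 71.95): V_d = e^(−0.045)·[0.6901·10.0000 + 0.3099·25.2914] = 14.0906
Node 0 (S = 80): V_0 = e^(−0.045)·[0.6901·2.9628 + 0.3099·14.0906] = 6.1294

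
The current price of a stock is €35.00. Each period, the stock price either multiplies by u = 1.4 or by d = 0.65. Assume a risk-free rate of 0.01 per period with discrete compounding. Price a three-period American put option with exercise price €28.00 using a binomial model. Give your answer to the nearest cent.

Risk-neutral probability p = (1 + 0.01 − 0.65)/(1.4 − 0.65) = 0.3600/0.7500 = 0.4800
Terminal stock prices: S_uuu = 96.04, S_uud = 44.59, S_udd = 20.7, S_ddd = 9.612
Terminal payoffs (K − S): max(-68.04, 0) = 0, max(-16.59, 0) = 0, max(7.297, 0) = 7.297, max(18.39, 0) = 18.39
Node uu (S = 68.6): continuation = 1/1.01·[0.4800·0.0000 + 0.5200·0.0000] = 0.0000; exercise value = 0.0000 ≤ continuation, so V_uu = 0.0000
Node ud (S = 31.85): continuation = 1/1.01·[0.4800·0.0000 + 0.5200·7.2975] = 3.7571; exercise value = 0.0000 ≤ continuation, so V_ud = 3.7571
Node dd (S = 14.79): continuation = 1/1.01·[0.4800·7.2975 + 0.5200·18.3881] = 12.9353; exercise value = 13.2125 > continuation, so V_dd = 13.2125 (exercise)
Node u (S = 49): continuation = 1/1.01·[0.4800·0.0000 + 0.5200·3.7571] = 1.9344; exercise value = 0.0000 ≤ continuation, so V_u = 1.9344
Node d (S = 22.75): continuation = 1/1.01·[0.4800·3.7571 + 0.5200·13.2125] = 8.5880; exercise value = 5.2500 ≤ continuation, so V_d = 8.5880
Node 0 (S = 35): continuation = 1/1.01·[0.4800·1.9344 + 0.5200·8.5880] = 5.3409; exercise value = 0.0000 ≤ continuation, so V_0 = 5.3409

€5.34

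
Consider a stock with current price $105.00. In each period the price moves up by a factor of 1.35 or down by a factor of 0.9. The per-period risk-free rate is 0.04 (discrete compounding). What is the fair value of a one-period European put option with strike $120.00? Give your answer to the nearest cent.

$16.89

Risk-neutral probability p = (1 + 0.04 − 0.9)/(1.35 − 0.9) = 0.1400/0.4500 = 0.3111
Terminal stock prices: S_u = 141.8, S_d = 94.5
Terminal payoffs (K − S): max(-21.75, 0) = 0, max(25.5, 0) = 25.5
Node 0 (S = 105): V_0 = 1/1.04·[0.3111·0.0000 + 0.6889·25.5000] = 16.8910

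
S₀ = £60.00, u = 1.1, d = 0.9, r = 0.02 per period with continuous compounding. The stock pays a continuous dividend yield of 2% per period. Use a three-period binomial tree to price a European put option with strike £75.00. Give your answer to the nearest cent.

£14.70

Per-period risk-free factor R = e^0.02 = 1.0202; dividend-adjusted growth = e^(0.02−0.02) = 1.0000.
Risk-neutral probability p = (1.0000 − 0.9)/(1.1 − 0.9) = 0.1000/0.2000 = 0.5000
Terminal stock prices: S_uuu = 79.86, S_uud = 65.34, S_udd = 53.46, S_ddd = 43.74
Terminal payoffs (K − S): max(-4.86, 0) = 0, max(9.66, 0) = 9.66, max(21.54, 0) = 21.54, max(31.26, 0) = 31.26
Node uu (S = 72.6): V_uu = e^(−0.02)·[0.5000·0.0000 + 0.5000·9.6600] = 4.7344
Node ud (S = 59.4): V_ud = e^(−0.02)·[0.5000·9.6600 + 0.5000·21.5400] = 15.2911
Node dd (S = 48.6): V_dd = e^(−0.02)·[0.5000·21.5400 + 0.5000·31.2600] = 25.8772
Node u (S = 66): V_u = e^(−0.02)·[0.5000·4.7344 + 0.5000·15.2911] = 9.8145
Node d (S = 54): V_d = e^(−0.02)·[0.5000·15.2911 + 0.5000·25.8772] = 20.1766
Node 0 (S = 60): V_0 = e^(−0.02)·[0.5000·9.8145 + 0.5000·20.1766] = 14.6986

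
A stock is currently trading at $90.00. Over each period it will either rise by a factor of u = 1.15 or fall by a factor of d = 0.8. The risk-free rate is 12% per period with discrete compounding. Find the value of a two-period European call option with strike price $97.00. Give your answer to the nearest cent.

$14.68

Risk-neutral probability p = (1 + 0.12 − 0.8)/(1.15 − 0.8) = 0.3200/0.3500 = 0.9143
Terminal stock prices: S_uu = 119, S_ud = 82.8, S_dd = 57.6
Terminal payoffs (S − K): max(22.02, 0) = 22.02, max(-14.2, 0) = 0, max(-39.4, 0) = 0
Node u (S = 103.5): V_u = 1/1.12·[0.9143·22.0250 + 0.0857·0.0000] = 17.9796
Node d (S = 72): V_d = 1/1.12·[0.9143·0.0000 + 0.0857·0.0000] = 0.0000
Node 0 (S = 90): V_0 = 1/1.12·[0.9143·17.9796 + 0.0857·0.0000] = 14.6772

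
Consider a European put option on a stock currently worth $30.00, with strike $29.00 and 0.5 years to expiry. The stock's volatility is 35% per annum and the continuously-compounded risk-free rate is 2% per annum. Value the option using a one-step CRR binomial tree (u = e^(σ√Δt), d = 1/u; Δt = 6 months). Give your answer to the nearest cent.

$2.99

CRR parameters: u = e^(σ√Δt) = e^(0.35·√0.5) = 1.2808, d = 1/u = 0.7808
Per-period rate: rΔt = 0.02·0.5 = 0.01, so R = e^0.01 = 1.0101
Risk-neutral probability p = (e^0.01 − 0.7808)/(1.2808 − 0.7808) = 0.2293/0.5000 = 0.4585
Terminal stock prices: S_u = 38.42, S_d = 23.42
Terminal payoffs (K − S): max(-9.424, 0) = 0, max(5.577, 0) = 5.577
Node 0 (S = 30): V_0 = e^(−0.01)·[0.4585·0.0000 + 0.5415·5.5772] = 2.9898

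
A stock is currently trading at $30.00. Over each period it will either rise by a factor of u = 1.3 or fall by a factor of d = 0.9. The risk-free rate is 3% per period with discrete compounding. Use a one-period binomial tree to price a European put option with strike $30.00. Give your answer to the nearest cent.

Risk-neutral probability p = (1 + 0.03 − 0.9)/(1.3 − 0.9) = 0.1300/0.4000 = 0.3250
Terminal stock prices: S_u = 39, S_d = 27
Terminal payoffs (K − S): max(-9, 0) = 0, max(3, 0) = 3
Node 0 (S = 30): V_0 = 1/1.03·[0.3250·0.0000 + 0.6750·3.0000] = 1.9660

$1.97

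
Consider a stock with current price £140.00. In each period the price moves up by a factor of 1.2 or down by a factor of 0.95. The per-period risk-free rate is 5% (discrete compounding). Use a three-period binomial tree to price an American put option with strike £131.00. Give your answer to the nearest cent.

Risk-neutral probability p = (1 + 0.05 − 0.95)/(1.2 − 0.95) = 0.1000/0.2500 = 0.4000
Terminal stock prices: S_uuu = 241.9, S_uud = 191.5, S_udd = 151.6, S_ddd = 120
Terminal payoffs (K − S): max(-110.9, 0) = 0, max(-60.52, 0) = 0, max(-20.62, 0) = 0, max(10.97, 0) = 10.97
Node uu (S = 201.6): continuation = 1/1.05·[0.4000·0.0000 + 0.6000·0.0000] = 0.0000; exercise value = 0.0000 ≤ continuation, so V_uu = 0.0000
Node ud (S = 159.6): continuation = 1/1.05·[0.4000·0.0000 + 0.6000·0.0000] = 0.0000; exercise value = 0.0000 ≤ continuation, so V_ud = 0.0000
Node dd (S = 126.3): continuation = 1/1.05·[0.4000·0.0000 + 0.6000·10.9675] = 6.2671; exercise value = 4.6500 ≤ continuation, so V_dd = 6.2671
Node u (S = 168): continuation = 1/1.05·[0.4000·0.0000 + 0.6000·0.0000] = 0.0000; exercise value = 0.0000 ≤ continuation, so V_u = 0.0000
Node d (S = 133): continuation = 1/1.05·[0.4000·0.0000 + 0.6000·6.2671] = 3.5812; exercise value = 0.0000 ≤ continuation, so V_d = 3.5812
Node 0 (S = 140): continuation = 1/1.05·[0.4000·0.0000 + 0.6000·3.5812] = 2.0464; exercise value = 0.0000 ≤ continuation, so V_0 = 2.0464

£2.05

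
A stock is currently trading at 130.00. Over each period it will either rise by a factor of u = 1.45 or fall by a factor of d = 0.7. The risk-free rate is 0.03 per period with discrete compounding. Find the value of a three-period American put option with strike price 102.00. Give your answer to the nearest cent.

13.75

Risk-neutral probability p = (1 + 0.03 − 0.7)/(1.45 − 0.7) = 0.3300/0.7500 = 0.4400
Terminal stock prices: S_uuu = 396.3, S_uud = 191.3, S_udd = 92.36, S_ddd = 44.59
Terminal payoffs (K − S): max(-294.3, 0) = 0, max(-89.33, 0) = 0, max(9.635, 0) = 9.635, max(57.41, 0) = 57.41
Node uu (S = 273.3): continuation = 1/1.03·[0.4400·0.0000 + 0.5600·0.0000] = 0.0000; exercise value = 0.0000 ≤ continuation, so V_uu = 0.0000
Node ud (S = 131.9): continuation = 1/1.03·[0.4400·0.0000 + 0.5600·9.6350] = 5.2384; exercise value = 0.0000 ≤ continuation, so V_ud = 5.2384
Node dd (S = 63.7): continuation = 1/1.03·[0.4400·9.6350 + 0.5600·57.4100] = 35.3291; exercise value = 38.3000 > continuation, so V_dd = 38.3000 (exercise)
Node u (S = 188.5): continuation = 1/1.03·[0.4400·0.0000 + 0.5600·5.2384] = 2.8481; exercise value = 0.0000 ≤ continuation, so V_u = 2.8481
Node d (S = 91): continuation = 1/1.03·[0.4400·5.2384 + 0.5600·38.3000] = 23.0611; exercise value = 11.0000 ≤ continuation, so V_d = 23.0611
Node 0 (S = 130): continuation = 1/1.03·[0.4400·2.8481 + 0.5600·23.0611] = 13.7547; exercise value = 0.0000 ≤ continuation, so V_0 = 13.7547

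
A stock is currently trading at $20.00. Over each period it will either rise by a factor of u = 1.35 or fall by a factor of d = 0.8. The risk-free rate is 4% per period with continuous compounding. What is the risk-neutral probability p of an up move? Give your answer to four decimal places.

p = 0.4378

Risk-neutral probability p = (e^0.04 − 0.8)/(1.35 − 0.8) = 0.2408/0.5500 = 0.4378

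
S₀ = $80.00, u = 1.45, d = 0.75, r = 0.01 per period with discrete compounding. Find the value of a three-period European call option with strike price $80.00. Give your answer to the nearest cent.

Risk-neutral probability p = (1 + 0.01 − 0.75)/(1.45 − 0.75) = 0.2600/0.7000 = 0.3714
Terminal stock prices: S_uuu = 243.9, S_uud = 126.1, S_udd = 65.25, S_ddd = 33.75
Terminal payoffs (S − K): max(163.9, 0) = 163.9, max(46.15, 0) = 46.15, max(-14.75, 0) = 0, max(-46.25, 0) = 0
Node uu (S = 168.2): V_uu = 1/1.01·[0.3714·163.8900 + 0.6286·46.1500] = 88.9921
Node ud (S = 87): V_ud = 1/1.01·[0.3714·46.1500 + 0.6286·0.0000] = 16.9717
Node dd (S = 45): V_dd = 1/1.01·[0.3714·0.0000 + 0.6286·0.0000] = 0.0000
Node u (S = 116): V_u = 1/1.01·[0.3714·88.9921 + 0.6286·16.9717] = 43.2892
Node d (S = 60): V_d = 1/1.01·[0.3714·16.9717 + 0.6286·0.0000] = 6.2414
Node 0 (S = 80): V_0 = 1/1.01·[0.3714·43.2892 + 0.6286·6.2414] = 19.8040

$19.80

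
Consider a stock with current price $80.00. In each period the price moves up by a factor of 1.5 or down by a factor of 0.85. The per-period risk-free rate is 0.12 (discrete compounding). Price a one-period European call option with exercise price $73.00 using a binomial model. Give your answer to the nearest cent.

$17.43

Risk-neutral probability p = (1 + 0.12 − 0.85)/(1.5 − 0.85) = 0.2700/0.6500 = 0.4154
Terminal stock prices: S_u = 120, S_d = 68
Terminal payoffs (S − K): max(47, 0) = 47, max(-5, 0) = 0
Node 0 (S = 80): V_0 = 1/1.12·[0.4154·47.0000 + 0.5846·0.0000] = 17.4313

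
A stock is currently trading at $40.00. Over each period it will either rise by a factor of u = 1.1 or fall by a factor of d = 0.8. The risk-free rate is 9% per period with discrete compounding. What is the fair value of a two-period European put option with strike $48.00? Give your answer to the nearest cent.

$0.72

Risk-neutral probability p = (1 + 0.09 − 0.8)/(1.1 − 0.8) = 0.2900/0.3000 = 0.9667
Terminal stock prices: S_uu = 48.4, S_ud = 35.2, S_dd = 25.6
Terminal payoffs (K − S): max(-0.4, 0) = 0, max(12.8, 0) = 12.8, max(22.4, 0) = 22.4
Node u (S = 44): V_u = 1/1.09·[0.9667·0.0000 + 0.0333·12.8000] = 0.3914
Node d (S = 32): V_d = 1/1.09·[0.9667·12.8000 + 0.0333·22.4000] = 12.0367
Node 0 (S = 40): V_0 = 1/1.09·[0.9667·0.3914 + 0.0333·12.0367] = 0.7152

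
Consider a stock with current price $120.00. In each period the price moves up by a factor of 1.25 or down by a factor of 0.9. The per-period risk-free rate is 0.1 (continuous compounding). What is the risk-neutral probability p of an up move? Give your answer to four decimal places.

Risk-neutral probability p = (e^0.1 − 0.9)/(1.25 − 0.9) = 0.2052/0.3500 = 0.5862

p = 0.5862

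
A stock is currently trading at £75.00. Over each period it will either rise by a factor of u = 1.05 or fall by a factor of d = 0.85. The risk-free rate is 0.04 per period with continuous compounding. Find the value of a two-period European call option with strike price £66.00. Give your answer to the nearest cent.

Risk-neutral probability p = (e^0.04 − 0.85)/(1.05 − 0.85) = 0.1908/0.2000 = 0.9541
Terminal stock prices: S_uu = 82.69, S_ud = 66.94, S_dd = 54.19
Terminal payoffs (S − K): max(16.69, 0) = 16.69, max(0.9375, 0) = 0.9375, max(-11.81, 0) = 0
Node u (S = 78.75): V_u = e^(−0.04)·[0.9541·16.6875 + 0.0459·0.9375] = 15.3379
Node d (S = 63.75): V_d = e^(−0.04)·[0.9541·0.9375 + 0.0459·0.0000] = 0.8594
Node 0 (S = 75): V_0 = e^(−0.04)·[0.9541·15.3379 + 0.0459·0.8594] = 14.0973

£14.10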